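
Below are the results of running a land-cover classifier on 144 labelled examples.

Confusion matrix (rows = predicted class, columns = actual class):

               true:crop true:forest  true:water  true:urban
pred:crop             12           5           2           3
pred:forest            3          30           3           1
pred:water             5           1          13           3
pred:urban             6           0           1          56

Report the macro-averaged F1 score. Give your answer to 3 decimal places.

0.711

Per-class F1 score (2·TP/(2·TP+FP+FN)):
  crop: TP=12, FP=5+2+3=10, FN=3+5+6=14 → 24/48 = 0.5000
  forest: TP=30, FP=3+3+1=7, FN=5+1+0=6 → 60/73 = 0.8219
  water: TP=13, FP=5+1+3=9, FN=2+3+1=6 → 26/41 = 0.6341
  urban: TP=56, FP=6+0+1=7, FN=3+1+3=7 → 112/126 = 0.8889
Macro-F1 score = mean = (0.5000 + 0.8219 + 0.6341 + 0.8889) / 4 = 0.711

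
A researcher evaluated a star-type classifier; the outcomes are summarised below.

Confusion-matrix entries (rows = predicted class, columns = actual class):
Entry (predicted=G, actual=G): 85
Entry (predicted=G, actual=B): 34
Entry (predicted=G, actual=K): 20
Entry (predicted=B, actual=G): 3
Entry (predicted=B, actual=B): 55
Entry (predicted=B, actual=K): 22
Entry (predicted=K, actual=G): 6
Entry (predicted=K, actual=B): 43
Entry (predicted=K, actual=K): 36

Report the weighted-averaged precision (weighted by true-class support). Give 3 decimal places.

0.596

Per-class precision (TP/(TP+FP)):
  G: TP=85, FP=34+20=54 → 85/139 = 0.6115
  B: TP=55, FP=3+22=25 → 55/80 = 0.6875
  K: TP=36, FP=6+43=49 → 36/85 = 0.4235
Weighted-precision = Σ (supportᵢ/N)·precisionᵢ with N=304: (94/304)·0.6115 + (132/304)·0.6875 + (78/304)·0.4235 = 0.596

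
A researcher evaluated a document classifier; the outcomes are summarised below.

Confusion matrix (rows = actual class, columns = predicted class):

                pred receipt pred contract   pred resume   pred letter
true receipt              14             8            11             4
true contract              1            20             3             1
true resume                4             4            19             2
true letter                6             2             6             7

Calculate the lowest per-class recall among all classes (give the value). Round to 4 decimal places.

0.3333

Per-class recall (TP/(TP+FN)):
  receipt: TP=14, FN=8+11+4=23 → 14/37 = 0.37838
  contract: TP=20, FN=1+3+1=5 → 20/25 = 0.80000
  resume: TP=19, FN=4+4+2=10 → 19/29 = 0.65517
  letter: TP=7, FN=6+2+6=14 → 7/21 = 0.33333
Lowest is class 'letter' with recall = 0.3333.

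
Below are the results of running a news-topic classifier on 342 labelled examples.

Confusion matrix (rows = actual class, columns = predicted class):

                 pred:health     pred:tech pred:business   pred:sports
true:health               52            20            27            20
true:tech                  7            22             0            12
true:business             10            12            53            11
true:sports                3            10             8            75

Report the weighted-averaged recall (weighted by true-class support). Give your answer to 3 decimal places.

Per-class recall (TP/(TP+FN)):
  health: TP=52, FN=20+27+20=67 → 52/119 = 0.4370
  tech: TP=22, FN=7+0+12=19 → 22/41 = 0.5366
  business: TP=53, FN=10+12+11=33 → 53/86 = 0.6163
  sports: TP=75, FN=3+10+8=21 → 75/96 = 0.7813
Weighted-recall = Σ (supportᵢ/N)·recallᵢ with N=342: (119/342)·0.4370 + (41/342)·0.5366 + (86/342)·0.6163 + (96/342)·0.7813 = 0.591

0.591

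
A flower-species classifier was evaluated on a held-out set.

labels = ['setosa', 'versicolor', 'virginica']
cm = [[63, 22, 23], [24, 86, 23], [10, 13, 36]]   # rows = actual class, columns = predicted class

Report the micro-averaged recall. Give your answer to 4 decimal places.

Micro-averaging pools counts across classes: ΣTP=185, ΣFP=115, ΣFN=115.
Micro-recall = TP/(TP+FN) on pooled counts = 0.6167 (equals overall accuracy in single-label multiclass).

0.6167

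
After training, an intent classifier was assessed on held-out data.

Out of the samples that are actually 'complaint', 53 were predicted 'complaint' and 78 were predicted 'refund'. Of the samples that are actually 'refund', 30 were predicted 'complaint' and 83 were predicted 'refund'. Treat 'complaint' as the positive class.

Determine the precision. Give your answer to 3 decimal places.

0.639

Precision = TP/(TP+FP) = 53/(53+30) = 53/83 = 0.639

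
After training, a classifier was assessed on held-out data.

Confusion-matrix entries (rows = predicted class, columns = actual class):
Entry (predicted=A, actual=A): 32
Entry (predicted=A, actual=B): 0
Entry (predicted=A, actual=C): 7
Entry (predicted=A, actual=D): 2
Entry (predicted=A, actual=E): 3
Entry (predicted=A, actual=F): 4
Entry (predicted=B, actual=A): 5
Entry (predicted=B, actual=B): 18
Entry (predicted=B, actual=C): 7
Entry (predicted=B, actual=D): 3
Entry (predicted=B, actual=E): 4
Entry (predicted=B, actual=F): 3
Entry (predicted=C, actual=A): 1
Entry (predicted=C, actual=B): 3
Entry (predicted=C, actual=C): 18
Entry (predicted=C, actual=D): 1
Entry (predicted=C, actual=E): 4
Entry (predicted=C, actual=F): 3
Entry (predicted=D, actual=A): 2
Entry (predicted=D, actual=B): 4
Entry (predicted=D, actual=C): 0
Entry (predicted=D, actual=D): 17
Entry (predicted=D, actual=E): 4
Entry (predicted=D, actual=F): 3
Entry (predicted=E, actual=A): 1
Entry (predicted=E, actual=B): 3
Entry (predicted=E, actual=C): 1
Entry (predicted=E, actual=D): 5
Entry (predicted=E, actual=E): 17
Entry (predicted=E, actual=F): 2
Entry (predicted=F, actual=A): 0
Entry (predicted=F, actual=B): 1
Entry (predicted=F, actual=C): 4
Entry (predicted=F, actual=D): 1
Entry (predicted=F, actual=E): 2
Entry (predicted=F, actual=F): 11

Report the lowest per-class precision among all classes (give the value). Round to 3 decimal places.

Per-class precision (TP/(TP+FP)):
  A: TP=32, FP=0+7+2+3+4=16 → 32/48 = 0.6667
  B: TP=18, FP=5+7+3+4+3=22 → 18/40 = 0.4500
  C: TP=18, FP=1+3+1+4+3=12 → 18/30 = 0.6000
  D: TP=17, FP=2+4+0+4+3=13 → 17/30 = 0.5667
  E: TP=17, FP=1+3+1+5+2=12 → 17/29 = 0.5862
  F: TP=11, FP=0+1+4+1+2=8 → 11/19 = 0.5789
Lowest is class 'B' with precision = 0.450.

0.450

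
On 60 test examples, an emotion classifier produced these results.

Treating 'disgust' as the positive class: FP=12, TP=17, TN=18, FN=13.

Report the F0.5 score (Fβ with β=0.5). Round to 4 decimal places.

Fβ = (1+β²)·TP / ((1+β²)·TP + β²·FN + FP), with β²=1/4
= 1.25·17 / (1.25·17 + 0.25·13 + 12) = 0.5822

0.5822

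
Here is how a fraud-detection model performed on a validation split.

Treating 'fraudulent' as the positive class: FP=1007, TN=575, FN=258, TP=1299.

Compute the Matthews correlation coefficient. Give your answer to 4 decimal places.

MCC = (TP·TN − FP·FN) / √((TP+FP)(TP+FN)(TN+FP)(TN+FN))
Numerator = 1299·575 − 1007·258 = 487119
Denominator = √(2306·1557·1582·833) = √4731506010252 = 2175202.5217
MCC = 487119 / 2175202.5217 = 0.2239

0.2239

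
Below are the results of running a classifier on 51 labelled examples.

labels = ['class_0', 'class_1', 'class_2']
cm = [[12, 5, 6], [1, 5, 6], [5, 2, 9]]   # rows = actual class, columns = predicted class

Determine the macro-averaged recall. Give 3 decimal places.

Per-class recall (TP/(TP+FN)):
  class_0: TP=12, FN=5+6=11 → 12/23 = 0.5217
  class_1: TP=5, FN=1+6=7 → 5/12 = 0.4167
  class_2: TP=9, FN=5+2=7 → 9/16 = 0.5625
Macro-recall = mean = (0.5217 + 0.4167 + 0.5625) / 3 = 0.500

0.500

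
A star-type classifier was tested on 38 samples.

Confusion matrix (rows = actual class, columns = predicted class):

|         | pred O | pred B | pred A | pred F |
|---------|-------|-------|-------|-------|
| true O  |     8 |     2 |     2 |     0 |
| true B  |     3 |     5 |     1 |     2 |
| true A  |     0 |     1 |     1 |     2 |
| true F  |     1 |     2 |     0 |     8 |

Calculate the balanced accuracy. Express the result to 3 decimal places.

0.525

Balanced accuracy = mean of per-class recall.
  O: recall = 8/12 = 0.6667
  B: recall = 5/11 = 0.4545
  A: recall = 1/4 = 0.2500
  F: recall = 8/11 = 0.7273
Mean = (0.6667 + 0.4545 + 0.2500 + 0.7273) / 4 = 0.525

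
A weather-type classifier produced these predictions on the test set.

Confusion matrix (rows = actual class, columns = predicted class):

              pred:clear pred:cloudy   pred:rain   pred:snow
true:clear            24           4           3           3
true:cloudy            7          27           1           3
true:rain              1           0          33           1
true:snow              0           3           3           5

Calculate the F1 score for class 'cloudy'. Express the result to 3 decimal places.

0.750

One-vs-rest for 'cloudy': TP = diagonal; FP = other classes predicted 'cloudy'; FN = 'cloudy' predicted as other.
F1 score = 2·TP/(2·TP+FP+FN).
cloudy: TP=27, FP=4+0+3=7, FN=7+1+3=11 → 54/72 = 0.7500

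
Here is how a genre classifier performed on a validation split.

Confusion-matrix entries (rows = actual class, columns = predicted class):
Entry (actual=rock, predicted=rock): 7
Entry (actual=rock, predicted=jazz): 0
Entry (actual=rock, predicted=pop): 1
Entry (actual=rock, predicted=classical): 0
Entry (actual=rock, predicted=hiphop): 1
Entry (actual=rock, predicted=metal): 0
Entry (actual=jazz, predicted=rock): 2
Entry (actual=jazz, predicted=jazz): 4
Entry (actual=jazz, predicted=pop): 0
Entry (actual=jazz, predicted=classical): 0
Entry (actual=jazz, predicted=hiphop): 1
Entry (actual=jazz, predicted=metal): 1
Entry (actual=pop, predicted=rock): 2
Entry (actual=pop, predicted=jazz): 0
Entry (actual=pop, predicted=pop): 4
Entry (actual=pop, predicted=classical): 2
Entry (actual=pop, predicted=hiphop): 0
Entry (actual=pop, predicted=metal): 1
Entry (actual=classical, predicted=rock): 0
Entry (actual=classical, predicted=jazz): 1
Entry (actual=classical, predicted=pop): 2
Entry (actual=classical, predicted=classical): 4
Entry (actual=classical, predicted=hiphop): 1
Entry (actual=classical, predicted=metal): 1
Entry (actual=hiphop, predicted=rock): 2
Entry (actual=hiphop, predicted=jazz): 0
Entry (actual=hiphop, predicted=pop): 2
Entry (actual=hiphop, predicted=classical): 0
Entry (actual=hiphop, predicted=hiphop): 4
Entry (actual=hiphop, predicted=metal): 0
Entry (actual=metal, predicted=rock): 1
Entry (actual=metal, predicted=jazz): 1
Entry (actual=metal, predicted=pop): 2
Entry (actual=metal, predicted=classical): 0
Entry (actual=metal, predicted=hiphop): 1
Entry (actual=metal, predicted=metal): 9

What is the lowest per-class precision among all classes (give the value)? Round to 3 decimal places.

Per-class precision (TP/(TP+FP)):
  rock: TP=7, FP=2+2+0+2+1=7 → 7/14 = 0.5000
  jazz: TP=4, FP=0+0+1+0+1=2 → 4/6 = 0.6667
  pop: TP=4, FP=1+0+2+2+2=7 → 4/11 = 0.3636
  classical: TP=4, FP=0+0+2+0+0=2 → 4/6 = 0.6667
  hiphop: TP=4, FP=1+1+0+1+1=4 → 4/8 = 0.5000
  metal: TP=9, FP=0+1+1+1+0=3 → 9/12 = 0.7500
Lowest is class 'pop' with precision = 0.364.

0.364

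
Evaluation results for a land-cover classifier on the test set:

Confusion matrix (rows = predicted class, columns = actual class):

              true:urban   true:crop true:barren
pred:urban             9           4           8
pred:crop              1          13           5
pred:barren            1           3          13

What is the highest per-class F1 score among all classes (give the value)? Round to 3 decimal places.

0.667

Per-class F1 score (2·TP/(2·TP+FP+FN)):
  urban: TP=9, FP=4+8=12, FN=1+1=2 → 18/32 = 0.5625
  crop: TP=13, FP=1+5=6, FN=4+3=7 → 26/39 = 0.6667
  barren: TP=13, FP=1+3=4, FN=8+5=13 → 26/43 = 0.6047
Highest is class 'crop' with F1 score = 0.667.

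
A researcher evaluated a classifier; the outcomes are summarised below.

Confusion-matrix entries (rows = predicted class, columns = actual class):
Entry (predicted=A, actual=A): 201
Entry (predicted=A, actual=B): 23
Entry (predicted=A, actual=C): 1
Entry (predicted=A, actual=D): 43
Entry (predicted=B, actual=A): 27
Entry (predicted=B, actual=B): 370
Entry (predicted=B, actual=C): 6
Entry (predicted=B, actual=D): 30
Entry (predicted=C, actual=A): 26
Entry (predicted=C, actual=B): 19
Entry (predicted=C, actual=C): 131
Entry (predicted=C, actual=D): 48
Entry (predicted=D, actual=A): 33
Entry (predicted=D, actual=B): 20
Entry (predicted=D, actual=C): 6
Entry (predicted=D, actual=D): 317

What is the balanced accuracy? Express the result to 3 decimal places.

0.798

Balanced accuracy = mean of per-class recall.
  A: recall = 201/287 = 0.7003
  B: recall = 370/432 = 0.8565
  C: recall = 131/144 = 0.9097
  D: recall = 317/438 = 0.7237
Mean = (0.7003 + 0.8565 + 0.9097 + 0.7237) / 4 = 0.798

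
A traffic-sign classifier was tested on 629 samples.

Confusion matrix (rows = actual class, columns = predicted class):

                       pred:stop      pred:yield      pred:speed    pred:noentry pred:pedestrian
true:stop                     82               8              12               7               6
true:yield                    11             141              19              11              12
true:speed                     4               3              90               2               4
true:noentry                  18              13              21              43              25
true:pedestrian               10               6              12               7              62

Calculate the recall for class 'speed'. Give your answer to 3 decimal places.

Treat 'speed' as positive and all other classes as negative.
recall = TP/(TP+FN).
speed: TP=90, FN=4+3+2+4=13 → 90/103 = 0.8738

0.874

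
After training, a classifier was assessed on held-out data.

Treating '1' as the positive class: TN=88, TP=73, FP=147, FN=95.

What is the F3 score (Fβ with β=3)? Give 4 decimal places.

Fβ = (1+β²)·TP / ((1+β²)·TP + β²·FN + FP), with β²=9
= 10·73 / (10·73 + 9·95 + 147) = 0.4215

0.4215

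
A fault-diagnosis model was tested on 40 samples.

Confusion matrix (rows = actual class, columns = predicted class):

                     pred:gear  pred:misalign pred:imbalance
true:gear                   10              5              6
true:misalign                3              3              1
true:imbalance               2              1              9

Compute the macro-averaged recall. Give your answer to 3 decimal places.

0.552

Per-class recall (TP/(TP+FN)):
  gear: TP=10, FN=5+6=11 → 10/21 = 0.4762
  misalign: TP=3, FN=3+1=4 → 3/7 = 0.4286
  imbalance: TP=9, FN=2+1=3 → 9/12 = 0.7500
Macro-recall = mean = (0.4762 + 0.4286 + 0.7500) / 3 = 0.552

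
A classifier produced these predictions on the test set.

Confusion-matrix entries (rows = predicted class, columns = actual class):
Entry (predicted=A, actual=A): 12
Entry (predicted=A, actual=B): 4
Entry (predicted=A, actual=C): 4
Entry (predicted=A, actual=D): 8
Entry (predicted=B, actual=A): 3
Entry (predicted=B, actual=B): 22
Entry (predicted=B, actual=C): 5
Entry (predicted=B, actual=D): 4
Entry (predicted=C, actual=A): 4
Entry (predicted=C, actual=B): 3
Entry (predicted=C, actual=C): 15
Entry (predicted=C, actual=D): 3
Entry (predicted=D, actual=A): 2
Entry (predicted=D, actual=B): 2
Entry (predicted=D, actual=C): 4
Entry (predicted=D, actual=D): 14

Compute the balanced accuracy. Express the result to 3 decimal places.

0.575

Balanced accuracy = mean of per-class recall.
  A: recall = 12/21 = 0.5714
  B: recall = 22/31 = 0.7097
  C: recall = 15/28 = 0.5357
  D: recall = 14/29 = 0.4828
Mean = (0.5714 + 0.7097 + 0.5357 + 0.4828) / 4 = 0.575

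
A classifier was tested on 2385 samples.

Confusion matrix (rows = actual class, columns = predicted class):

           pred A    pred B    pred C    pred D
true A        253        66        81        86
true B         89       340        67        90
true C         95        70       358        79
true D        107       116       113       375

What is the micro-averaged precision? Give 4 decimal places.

0.5560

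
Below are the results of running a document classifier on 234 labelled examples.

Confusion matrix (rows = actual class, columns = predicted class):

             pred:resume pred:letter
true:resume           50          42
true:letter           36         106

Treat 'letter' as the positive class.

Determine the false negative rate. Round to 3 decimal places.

FNR = FN/(FN+TP) = 36/(36+106) = 0.254

0.254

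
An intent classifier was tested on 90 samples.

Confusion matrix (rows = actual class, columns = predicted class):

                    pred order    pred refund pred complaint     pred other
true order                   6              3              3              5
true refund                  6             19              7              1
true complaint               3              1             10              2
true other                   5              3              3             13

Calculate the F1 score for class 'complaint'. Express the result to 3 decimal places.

0.513

Take TP from the diagonal, FP from the rest of the 'complaint' prediction marginal, FN from the rest of the 'complaint' actual marginal.
F1 score = 2·TP/(2·TP+FP+FN).
complaint: TP=10, FP=3+7+3=13, FN=3+1+2=6 → 20/39 = 0.5128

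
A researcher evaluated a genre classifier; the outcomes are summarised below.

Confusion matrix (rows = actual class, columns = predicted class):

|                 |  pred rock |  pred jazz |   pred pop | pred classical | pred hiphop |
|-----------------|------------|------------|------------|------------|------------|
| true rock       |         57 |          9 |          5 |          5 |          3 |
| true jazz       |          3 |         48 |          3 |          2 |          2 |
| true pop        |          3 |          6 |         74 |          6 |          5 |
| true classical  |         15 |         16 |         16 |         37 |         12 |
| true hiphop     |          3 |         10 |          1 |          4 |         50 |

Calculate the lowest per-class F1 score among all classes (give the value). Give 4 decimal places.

Per-class F1 score (2·TP/(2·TP+FP+FN)):
  rock: TP=57, FP=3+3+15+3=24, FN=9+5+5+3=22 → 114/160 = 0.71250
  jazz: TP=48, FP=9+6+16+10=41, FN=3+3+2+2=10 → 96/147 = 0.65306
  pop: TP=74, FP=5+3+16+1=25, FN=3+6+6+5=20 → 148/193 = 0.76684
  classical: TP=37, FP=5+2+6+4=17, FN=15+16+16+12=59 → 74/150 = 0.49333
  hiphop: TP=50, FP=3+2+5+12=22, FN=3+10+1+4=18 → 100/140 = 0.71429
Lowest is class 'classical' with F1 score = 0.4933.

0.4933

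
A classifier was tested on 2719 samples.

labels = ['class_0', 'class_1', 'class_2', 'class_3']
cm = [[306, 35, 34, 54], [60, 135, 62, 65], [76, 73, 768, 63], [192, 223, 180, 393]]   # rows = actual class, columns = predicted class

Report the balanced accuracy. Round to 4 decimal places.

Balanced accuracy = mean of per-class recall.
  class_0: recall = 306/429 = 0.71329
  class_1: recall = 135/322 = 0.41925
  class_2: recall = 768/980 = 0.78367
  class_3: recall = 393/988 = 0.39777
Mean = (0.71329 + 0.41925 + 0.78367 + 0.39777) / 4 = 0.5785

0.5785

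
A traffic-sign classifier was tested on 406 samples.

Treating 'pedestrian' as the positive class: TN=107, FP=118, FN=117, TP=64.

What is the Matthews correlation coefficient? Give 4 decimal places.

MCC = (TP·TN − FP·FN) / √((TP+FP)(TP+FN)(TN+FP)(TN+FN))
Numerator = 64·107 − 118·117 = -6958
Denominator = √(182·181·225·224) = √1660276800 = 40746.4943
MCC = -6958 / 40746.4943 = -0.1708

-0.1708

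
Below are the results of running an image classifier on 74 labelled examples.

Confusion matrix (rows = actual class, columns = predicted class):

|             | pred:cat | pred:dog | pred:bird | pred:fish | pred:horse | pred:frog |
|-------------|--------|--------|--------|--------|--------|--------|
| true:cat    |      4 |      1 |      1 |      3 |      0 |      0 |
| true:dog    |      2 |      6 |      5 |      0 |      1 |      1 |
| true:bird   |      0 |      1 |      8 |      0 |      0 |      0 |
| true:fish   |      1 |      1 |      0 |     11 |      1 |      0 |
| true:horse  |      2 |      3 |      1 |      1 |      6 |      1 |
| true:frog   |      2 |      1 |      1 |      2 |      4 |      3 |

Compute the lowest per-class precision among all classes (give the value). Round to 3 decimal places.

0.364

Per-class precision (TP/(TP+FP)):
  cat: TP=4, FP=2+0+1+2+2=7 → 4/11 = 0.3636
  dog: TP=6, FP=1+1+1+3+1=7 → 6/13 = 0.4615
  bird: TP=8, FP=1+5+0+1+1=8 → 8/16 = 0.5000
  fish: TP=11, FP=3+0+0+1+2=6 → 11/17 = 0.6471
  horse: TP=6, FP=0+1+0+1+4=6 → 6/12 = 0.5000
  frog: TP=3, FP=0+1+0+0+1=2 → 3/5 = 0.6000
Lowest is class 'cat' with precision = 0.364.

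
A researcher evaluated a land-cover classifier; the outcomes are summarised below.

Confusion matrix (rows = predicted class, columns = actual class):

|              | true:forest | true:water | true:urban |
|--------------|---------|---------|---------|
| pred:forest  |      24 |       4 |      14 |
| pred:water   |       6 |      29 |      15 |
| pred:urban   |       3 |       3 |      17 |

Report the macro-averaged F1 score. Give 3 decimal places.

Per-class F1 score (2·TP/(2·TP+FP+FN)):
  forest: TP=24, FP=4+14=18, FN=6+3=9 → 48/75 = 0.6400
  water: TP=29, FP=6+15=21, FN=4+3=7 → 58/86 = 0.6744
  urban: TP=17, FP=3+3=6, FN=14+15=29 → 34/69 = 0.4928
Macro-F1 score = mean = (0.6400 + 0.6744 + 0.4928) / 3 = 0.602

0.602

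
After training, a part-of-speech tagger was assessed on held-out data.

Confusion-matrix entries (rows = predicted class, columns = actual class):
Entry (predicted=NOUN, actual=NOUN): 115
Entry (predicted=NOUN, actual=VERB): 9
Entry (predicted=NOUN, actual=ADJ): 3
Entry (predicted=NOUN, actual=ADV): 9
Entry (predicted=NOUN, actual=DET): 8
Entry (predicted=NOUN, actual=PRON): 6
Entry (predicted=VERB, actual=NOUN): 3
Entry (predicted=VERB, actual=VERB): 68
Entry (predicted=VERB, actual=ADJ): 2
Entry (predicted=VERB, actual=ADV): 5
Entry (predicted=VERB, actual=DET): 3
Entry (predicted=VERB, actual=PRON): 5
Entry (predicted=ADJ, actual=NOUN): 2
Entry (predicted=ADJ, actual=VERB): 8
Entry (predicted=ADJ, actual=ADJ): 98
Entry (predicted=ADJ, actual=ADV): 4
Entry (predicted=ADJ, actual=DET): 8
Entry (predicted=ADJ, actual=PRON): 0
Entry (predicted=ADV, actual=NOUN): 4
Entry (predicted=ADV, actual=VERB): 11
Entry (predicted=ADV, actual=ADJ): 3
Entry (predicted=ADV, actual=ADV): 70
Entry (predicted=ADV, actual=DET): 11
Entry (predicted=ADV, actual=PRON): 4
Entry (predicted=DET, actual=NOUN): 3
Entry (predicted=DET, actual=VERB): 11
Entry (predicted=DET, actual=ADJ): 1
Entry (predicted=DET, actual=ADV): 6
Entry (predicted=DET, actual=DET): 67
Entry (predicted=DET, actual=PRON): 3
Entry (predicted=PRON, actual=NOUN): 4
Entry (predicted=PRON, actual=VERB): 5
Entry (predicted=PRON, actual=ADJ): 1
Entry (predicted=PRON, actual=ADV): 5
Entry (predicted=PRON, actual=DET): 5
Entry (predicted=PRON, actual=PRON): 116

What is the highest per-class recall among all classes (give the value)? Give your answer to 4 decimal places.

Per-class recall (TP/(TP+FN)):
  NOUN: TP=115, FN=3+2+4+3+4=16 → 115/131 = 0.87786
  VERB: TP=68, FN=9+8+11+11+5=44 → 68/112 = 0.60714
  ADJ: TP=98, FN=3+2+3+1+1=10 → 98/108 = 0.90741
  ADV: TP=70, FN=9+5+4+6+5=29 → 70/99 = 0.70707
  DET: TP=67, FN=8+3+8+11+5=35 → 67/102 = 0.65686
  PRON: TP=116, FN=6+5+0+4+3=18 → 116/134 = 0.86567
Highest is class 'ADJ' with recall = 0.9074.

0.9074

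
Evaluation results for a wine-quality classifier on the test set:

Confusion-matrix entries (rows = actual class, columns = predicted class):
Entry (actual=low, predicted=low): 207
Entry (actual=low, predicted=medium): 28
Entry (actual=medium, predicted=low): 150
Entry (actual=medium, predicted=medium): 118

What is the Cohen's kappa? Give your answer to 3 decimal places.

0.311

Observed agreement pₒ = trace/N = 325/503 = 0.6461
Expected agreement pₑ = Σ (rowᵢ·colᵢ)/N² = (235·357 + 268·146)/503² = 0.4862
κ = (pₒ − pₑ)/(1 − pₑ) = (0.6461 − 0.4862)/(1 − 0.4862) = 0.311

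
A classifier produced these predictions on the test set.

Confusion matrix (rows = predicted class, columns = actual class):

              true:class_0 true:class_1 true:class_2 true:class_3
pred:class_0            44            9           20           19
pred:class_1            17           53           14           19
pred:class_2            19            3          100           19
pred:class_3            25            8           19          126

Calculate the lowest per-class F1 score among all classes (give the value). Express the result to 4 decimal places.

Per-class F1 score (2·TP/(2·TP+FP+FN)):
  class_0: TP=44, FP=9+20+19=48, FN=17+19+25=61 → 88/197 = 0.44670
  class_1: TP=53, FP=17+14+19=50, FN=9+3+8=20 → 106/176 = 0.60227
  class_2: TP=100, FP=19+3+19=41, FN=20+14+19=53 → 200/294 = 0.68027
  class_3: TP=126, FP=25+8+19=52, FN=19+19+19=57 → 252/361 = 0.69806
Lowest is class 'class_0' with F1 score = 0.4467.

0.4467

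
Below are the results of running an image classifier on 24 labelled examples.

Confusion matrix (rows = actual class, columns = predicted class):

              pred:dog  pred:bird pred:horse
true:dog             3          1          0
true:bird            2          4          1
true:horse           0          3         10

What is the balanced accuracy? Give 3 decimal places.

Balanced accuracy = mean of per-class recall.
  dog: recall = 3/4 = 0.7500
  bird: recall = 4/7 = 0.5714
  horse: recall = 10/13 = 0.7692
Mean = (0.7500 + 0.5714 + 0.7692) / 3 = 0.697

0.697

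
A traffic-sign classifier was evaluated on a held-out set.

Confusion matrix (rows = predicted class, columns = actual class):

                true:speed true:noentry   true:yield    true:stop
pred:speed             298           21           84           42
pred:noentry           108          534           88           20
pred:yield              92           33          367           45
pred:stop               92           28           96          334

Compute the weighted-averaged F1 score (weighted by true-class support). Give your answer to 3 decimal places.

0.664

Per-class F1 score (2·TP/(2·TP+FP+FN)):
  speed: TP=298, FP=21+84+42=147, FN=108+92+92=292 → 596/1035 = 0.5758
  noentry: TP=534, FP=108+88+20=216, FN=21+33+28=82 → 1068/1366 = 0.7818
  yield: TP=367, FP=92+33+45=170, FN=84+88+96=268 → 734/1172 = 0.6263
  stop: TP=334, FP=92+28+96=216, FN=42+20+45=107 → 668/991 = 0.6741
Weighted-F1 score = Σ (supportᵢ/N)·F1 scoreᵢ with N=2282: (590/2282)·0.5758 + (616/2282)·0.7818 + (635/2282)·0.6263 + (441/2282)·0.6741 = 0.664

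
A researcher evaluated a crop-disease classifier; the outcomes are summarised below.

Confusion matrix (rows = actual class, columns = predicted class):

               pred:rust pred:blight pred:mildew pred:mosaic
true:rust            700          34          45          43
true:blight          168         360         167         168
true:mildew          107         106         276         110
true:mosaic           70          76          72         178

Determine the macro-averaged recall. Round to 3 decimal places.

Per-class recall (TP/(TP+FN)):
  rust: TP=700, FN=34+45+43=122 → 700/822 = 0.8516
  blight: TP=360, FN=168+167+168=503 → 360/863 = 0.4171
  mildew: TP=276, FN=107+106+110=323 → 276/599 = 0.4608
  mosaic: TP=178, FN=70+76+72=218 → 178/396 = 0.4495
Macro-recall = mean = (0.8516 + 0.4171 + 0.4608 + 0.4495) / 4 = 0.545

0.545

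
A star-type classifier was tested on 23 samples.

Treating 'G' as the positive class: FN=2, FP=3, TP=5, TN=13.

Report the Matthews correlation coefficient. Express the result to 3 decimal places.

MCC = (TP·TN − FP·FN) / √((TP+FP)(TP+FN)(TN+FP)(TN+FN))
Numerator = 5·13 − 3·2 = 59
Denominator = √(8·7·16·15) = √13440 = 115.9310
MCC = 59 / 115.9310 = 0.509

0.509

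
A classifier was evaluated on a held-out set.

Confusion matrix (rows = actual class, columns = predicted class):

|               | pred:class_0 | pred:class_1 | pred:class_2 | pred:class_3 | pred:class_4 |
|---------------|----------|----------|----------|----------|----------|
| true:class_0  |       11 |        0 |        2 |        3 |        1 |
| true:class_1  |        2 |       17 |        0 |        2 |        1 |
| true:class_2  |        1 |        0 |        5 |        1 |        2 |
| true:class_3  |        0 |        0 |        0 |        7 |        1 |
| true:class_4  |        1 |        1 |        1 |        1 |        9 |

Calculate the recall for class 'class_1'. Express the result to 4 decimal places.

recall = TP/(TP+FN).
class_1: TP=17, FN=2+0+2+1=5 → 17/22 = 0.77273

0.7727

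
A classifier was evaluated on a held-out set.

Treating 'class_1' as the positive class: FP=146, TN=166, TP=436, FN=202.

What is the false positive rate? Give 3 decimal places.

0.468

FPR = FP/(FP+TN) = 146/(146+166) = 0.468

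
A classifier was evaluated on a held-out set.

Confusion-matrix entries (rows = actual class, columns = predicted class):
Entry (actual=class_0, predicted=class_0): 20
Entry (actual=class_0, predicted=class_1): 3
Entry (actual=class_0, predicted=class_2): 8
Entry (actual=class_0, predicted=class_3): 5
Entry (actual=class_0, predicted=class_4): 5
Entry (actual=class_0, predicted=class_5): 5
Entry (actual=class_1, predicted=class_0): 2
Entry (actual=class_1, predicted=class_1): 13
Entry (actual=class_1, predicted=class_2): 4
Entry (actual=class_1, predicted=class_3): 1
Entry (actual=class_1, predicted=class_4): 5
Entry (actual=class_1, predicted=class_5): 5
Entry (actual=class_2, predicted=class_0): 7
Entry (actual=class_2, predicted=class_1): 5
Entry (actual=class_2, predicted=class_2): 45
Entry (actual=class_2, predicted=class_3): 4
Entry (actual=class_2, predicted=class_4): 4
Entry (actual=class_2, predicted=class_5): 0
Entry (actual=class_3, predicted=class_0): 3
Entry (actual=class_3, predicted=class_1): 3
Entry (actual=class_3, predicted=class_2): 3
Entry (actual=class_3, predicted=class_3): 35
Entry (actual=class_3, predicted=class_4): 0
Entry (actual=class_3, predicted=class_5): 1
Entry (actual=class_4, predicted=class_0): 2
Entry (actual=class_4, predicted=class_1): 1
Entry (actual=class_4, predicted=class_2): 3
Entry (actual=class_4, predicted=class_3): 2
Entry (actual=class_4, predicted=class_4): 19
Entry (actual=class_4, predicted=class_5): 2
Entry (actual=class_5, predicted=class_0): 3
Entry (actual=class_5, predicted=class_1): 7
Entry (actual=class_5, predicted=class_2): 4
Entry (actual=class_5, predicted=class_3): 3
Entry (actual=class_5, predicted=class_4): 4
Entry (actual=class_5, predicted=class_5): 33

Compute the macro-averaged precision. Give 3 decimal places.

0.592

Per-class precision (TP/(TP+FP)):
  class_0: TP=20, FP=2+7+3+2+3=17 → 20/37 = 0.5405
  class_1: TP=13, FP=3+5+3+1+7=19 → 13/32 = 0.4063
  class_2: TP=45, FP=8+4+3+3+4=22 → 45/67 = 0.6716
  class_3: TP=35, FP=5+1+4+2+3=15 → 35/50 = 0.7000
  class_4: TP=19, FP=5+5+4+0+4=18 → 19/37 = 0.5135
  class_5: TP=33, FP=5+5+0+1+2=13 → 33/46 = 0.7174
Macro-precision = mean = (0.5405 + 0.4063 + 0.6716 + 0.7000 + 0.5135 + 0.7174) / 6 = 0.592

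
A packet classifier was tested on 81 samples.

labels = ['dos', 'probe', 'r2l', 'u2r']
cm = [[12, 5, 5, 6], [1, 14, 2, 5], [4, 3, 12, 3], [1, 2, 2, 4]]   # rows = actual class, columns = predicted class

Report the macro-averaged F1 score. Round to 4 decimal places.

0.4962

Per-class F1 score (2·TP/(2·TP+FP+FN)):
  dos: TP=12, FP=1+4+1=6, FN=5+5+6=16 → 24/46 = 0.52174
  probe: TP=14, FP=5+3+2=10, FN=1+2+5=8 → 28/46 = 0.60870
  r2l: TP=12, FP=5+2+2=9, FN=4+3+3=10 → 24/43 = 0.55814
  u2r: TP=4, FP=6+5+3=14, FN=1+2+2=5 → 8/27 = 0.29630
Macro-F1 score = mean = (0.52174 + 0.60870 + 0.55814 + 0.29630) / 4 = 0.4962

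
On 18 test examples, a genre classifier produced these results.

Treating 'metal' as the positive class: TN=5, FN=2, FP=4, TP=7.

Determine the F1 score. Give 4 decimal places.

Precision = TP/(TP+FP) = 7/11 = 0.6364
Recall = TP/(TP+FN) = 7/9 = 0.7778
F1 = 2·TP/(2·TP+FP+FN) = 14/20 = 0.7000

0.7000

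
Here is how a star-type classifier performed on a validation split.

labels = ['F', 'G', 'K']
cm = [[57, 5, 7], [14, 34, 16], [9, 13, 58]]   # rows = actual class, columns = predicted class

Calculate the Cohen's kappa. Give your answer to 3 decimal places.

Observed agreement pₒ = trace/N = 149/213 = 0.6995
Expected agreement pₑ = Σ (rowᵢ·colᵢ)/N² = (69·80 + 64·52 + 80·81)/213² = 0.3379
κ = (pₒ − pₑ)/(1 − pₑ) = (0.6995 − 0.3379)/(1 − 0.3379) = 0.546

0.546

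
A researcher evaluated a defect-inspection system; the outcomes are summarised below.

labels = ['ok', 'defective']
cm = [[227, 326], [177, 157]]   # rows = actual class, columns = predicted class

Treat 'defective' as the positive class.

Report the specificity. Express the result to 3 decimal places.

Specificity = TN/(TN+FP) = 227/(227+326) = 0.410

0.410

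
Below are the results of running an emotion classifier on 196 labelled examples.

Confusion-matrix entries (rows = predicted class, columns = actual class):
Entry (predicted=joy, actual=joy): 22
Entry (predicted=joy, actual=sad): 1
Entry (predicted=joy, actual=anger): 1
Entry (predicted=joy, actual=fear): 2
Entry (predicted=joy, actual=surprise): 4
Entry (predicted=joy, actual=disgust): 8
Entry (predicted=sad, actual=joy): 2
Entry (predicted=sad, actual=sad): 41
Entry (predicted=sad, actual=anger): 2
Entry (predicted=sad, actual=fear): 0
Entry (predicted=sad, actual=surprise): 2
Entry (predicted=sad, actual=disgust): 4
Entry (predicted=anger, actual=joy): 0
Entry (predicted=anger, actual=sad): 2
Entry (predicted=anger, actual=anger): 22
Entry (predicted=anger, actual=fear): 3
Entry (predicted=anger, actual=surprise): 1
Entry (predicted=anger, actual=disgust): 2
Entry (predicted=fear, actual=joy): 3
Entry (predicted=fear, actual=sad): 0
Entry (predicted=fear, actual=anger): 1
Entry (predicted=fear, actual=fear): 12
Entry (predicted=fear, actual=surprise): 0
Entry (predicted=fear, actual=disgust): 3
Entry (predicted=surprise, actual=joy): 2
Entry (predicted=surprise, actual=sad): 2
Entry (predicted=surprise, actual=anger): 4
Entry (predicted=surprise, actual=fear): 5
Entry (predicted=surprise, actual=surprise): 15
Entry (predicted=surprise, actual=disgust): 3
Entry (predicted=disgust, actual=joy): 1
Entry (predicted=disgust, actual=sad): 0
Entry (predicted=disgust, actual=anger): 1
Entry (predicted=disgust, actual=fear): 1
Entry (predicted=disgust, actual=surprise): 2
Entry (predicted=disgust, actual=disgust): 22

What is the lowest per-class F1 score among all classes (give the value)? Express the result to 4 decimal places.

0.5455

Per-class F1 score (2·TP/(2·TP+FP+FN)):
  joy: TP=22, FP=1+1+2+4+8=16, FN=2+0+3+2+1=8 → 44/68 = 0.64706
  sad: TP=41, FP=2+2+0+2+4=10, FN=1+2+0+2+0=5 → 82/97 = 0.84536
  anger: TP=22, FP=0+2+3+1+2=8, FN=1+2+1+4+1=9 → 44/61 = 0.72131
  fear: TP=12, FP=3+0+1+0+3=7, FN=2+0+3+5+1=11 → 24/42 = 0.57143
  surprise: TP=15, FP=2+2+4+5+3=16, FN=4+2+1+0+2=9 → 30/55 = 0.54545
  disgust: TP=22, FP=1+0+1+1+2=5, FN=8+4+2+3+3=20 → 44/69 = 0.63768
Lowest is class 'surprise' with F1 score = 0.5455.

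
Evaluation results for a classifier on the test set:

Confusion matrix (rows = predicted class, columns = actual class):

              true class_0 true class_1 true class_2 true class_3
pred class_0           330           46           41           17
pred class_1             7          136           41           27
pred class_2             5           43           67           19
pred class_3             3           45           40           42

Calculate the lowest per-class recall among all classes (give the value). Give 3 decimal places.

Per-class recall (TP/(TP+FN)):
  class_0: TP=330, FN=7+5+3=15 → 330/345 = 0.9565
  class_1: TP=136, FN=46+43+45=134 → 136/270 = 0.5037
  class_2: TP=67, FN=41+41+40=122 → 67/189 = 0.3545
  class_3: TP=42, FN=17+27+19=63 → 42/105 = 0.4000
Lowest is class 'class_2' with recall = 0.354.

0.354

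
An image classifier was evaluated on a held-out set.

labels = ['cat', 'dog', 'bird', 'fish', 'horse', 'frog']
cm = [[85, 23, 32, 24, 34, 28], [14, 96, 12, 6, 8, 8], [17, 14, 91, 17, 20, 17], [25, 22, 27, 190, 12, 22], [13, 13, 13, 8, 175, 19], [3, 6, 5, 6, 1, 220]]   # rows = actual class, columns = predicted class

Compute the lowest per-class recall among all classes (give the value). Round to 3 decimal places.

0.376

Per-class recall (TP/(TP+FN)):
  cat: TP=85, FN=23+32+24+34+28=141 → 85/226 = 0.3761
  dog: TP=96, FN=14+12+6+8+8=48 → 96/144 = 0.6667
  bird: TP=91, FN=17+14+17+20+17=85 → 91/176 = 0.5170
  fish: TP=190, FN=25+22+27+12+22=108 → 190/298 = 0.6376
  horse: TP=175, FN=13+13+13+8+19=66 → 175/241 = 0.7261
  frog: TP=220, FN=3+6+5+6+1=21 → 220/241 = 0.9129
Lowest is class 'cat' with recall = 0.376.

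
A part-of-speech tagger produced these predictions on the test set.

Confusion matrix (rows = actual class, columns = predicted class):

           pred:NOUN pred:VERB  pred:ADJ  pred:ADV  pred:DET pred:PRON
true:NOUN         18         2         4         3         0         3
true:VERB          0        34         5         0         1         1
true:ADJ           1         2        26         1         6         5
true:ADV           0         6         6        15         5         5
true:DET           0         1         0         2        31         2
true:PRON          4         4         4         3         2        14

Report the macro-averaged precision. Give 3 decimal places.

Per-class precision (TP/(TP+FP)):
  NOUN: TP=18, FP=0+1+0+0+4=5 → 18/23 = 0.7826
  VERB: TP=34, FP=2+2+6+1+4=15 → 34/49 = 0.6939
  ADJ: TP=26, FP=4+5+6+0+4=19 → 26/45 = 0.5778
  ADV: TP=15, FP=3+0+1+2+3=9 → 15/24 = 0.6250
  DET: TP=31, FP=0+1+6+5+2=14 → 31/45 = 0.6889
  PRON: TP=14, FP=3+1+5+5+2=16 → 14/30 = 0.4667
Macro-precision = mean = (0.7826 + 0.6939 + 0.5778 + 0.6250 + 0.6889 + 0.4667) / 6 = 0.639

0.639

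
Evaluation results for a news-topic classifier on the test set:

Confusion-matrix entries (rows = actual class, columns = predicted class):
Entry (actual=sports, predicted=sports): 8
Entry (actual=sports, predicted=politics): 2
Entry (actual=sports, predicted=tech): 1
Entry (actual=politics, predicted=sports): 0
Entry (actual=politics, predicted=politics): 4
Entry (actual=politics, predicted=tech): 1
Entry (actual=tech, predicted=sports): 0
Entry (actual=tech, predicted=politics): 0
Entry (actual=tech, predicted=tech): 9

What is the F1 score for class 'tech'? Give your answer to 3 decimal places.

F1 score = 2·TP/(2·TP+FP+FN).
tech: TP=9, FP=1+1=2, FN=0+0=0 → 18/20 = 0.9000

0.900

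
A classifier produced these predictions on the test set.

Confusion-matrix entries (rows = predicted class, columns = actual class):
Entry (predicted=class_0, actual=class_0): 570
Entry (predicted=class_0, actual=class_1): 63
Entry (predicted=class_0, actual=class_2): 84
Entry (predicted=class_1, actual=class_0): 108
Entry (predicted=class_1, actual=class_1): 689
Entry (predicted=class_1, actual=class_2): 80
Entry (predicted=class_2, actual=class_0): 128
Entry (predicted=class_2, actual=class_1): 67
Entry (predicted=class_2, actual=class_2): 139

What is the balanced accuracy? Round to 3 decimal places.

0.669

Balanced accuracy = mean of per-class recall.
  class_0: recall = 570/806 = 0.7072
  class_1: recall = 689/819 = 0.8413
  class_2: recall = 139/303 = 0.4587
Mean = (0.7072 + 0.8413 + 0.4587) / 3 = 0.669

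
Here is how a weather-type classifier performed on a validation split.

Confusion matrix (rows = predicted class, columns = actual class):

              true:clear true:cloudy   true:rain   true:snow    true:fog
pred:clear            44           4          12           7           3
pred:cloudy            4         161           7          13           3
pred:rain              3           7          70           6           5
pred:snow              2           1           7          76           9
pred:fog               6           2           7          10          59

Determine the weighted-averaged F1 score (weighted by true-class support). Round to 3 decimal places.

0.775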